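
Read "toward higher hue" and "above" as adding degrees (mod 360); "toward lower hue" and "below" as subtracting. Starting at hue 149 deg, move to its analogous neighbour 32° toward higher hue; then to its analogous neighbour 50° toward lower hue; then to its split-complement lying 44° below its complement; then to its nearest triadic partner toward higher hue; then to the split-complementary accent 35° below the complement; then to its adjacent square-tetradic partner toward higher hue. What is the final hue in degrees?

262°

149 + 32 = 181°   (analog 32° ↑)
181 − 50 = 131°   (analog 50° ↓)
131 + 136 = 267°   (split-comp 44° ↓)
267 + 120 = 387 → 387 − 360 = 27°   (triadic ↑)
27 + 145 = 172°   (split-comp 35° ↓)
172 + 90 = 262°   (square ↑)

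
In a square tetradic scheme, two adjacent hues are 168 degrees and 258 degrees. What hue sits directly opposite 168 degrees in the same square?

A square tetradic scheme places four hues 90° apart; opposite corners are 180° apart.
168 + 180 = 348°

348°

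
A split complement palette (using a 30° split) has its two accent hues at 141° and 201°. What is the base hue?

351°

The accents sit 30° either side of the complement, so the complement is their short-arc midpoint on the wheel.
Short-arc midpoint of 141° and 201°: 171°.
Base is 180° from the complement: 171 − 180 = -9 → -9 + 360 = 351°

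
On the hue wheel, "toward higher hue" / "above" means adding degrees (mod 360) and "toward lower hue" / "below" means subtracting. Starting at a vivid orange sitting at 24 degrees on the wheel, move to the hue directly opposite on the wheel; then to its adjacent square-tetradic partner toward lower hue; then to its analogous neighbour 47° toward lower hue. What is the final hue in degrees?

24 + 180 = 204°   (complement)
204 − 90 = 114°   (square ↓)
114 − 47 = 67°   (analog 47° ↓)

67°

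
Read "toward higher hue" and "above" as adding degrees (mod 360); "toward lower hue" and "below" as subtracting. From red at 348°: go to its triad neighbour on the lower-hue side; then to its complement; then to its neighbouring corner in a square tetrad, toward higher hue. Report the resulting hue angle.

−120° (triadic ↓): 348 − 120 = 228°
+180° (complement): 228 + 180 = 408 → 408 − 360 = 48°
+90° (square ↑): 48 + 90 = 138°

138°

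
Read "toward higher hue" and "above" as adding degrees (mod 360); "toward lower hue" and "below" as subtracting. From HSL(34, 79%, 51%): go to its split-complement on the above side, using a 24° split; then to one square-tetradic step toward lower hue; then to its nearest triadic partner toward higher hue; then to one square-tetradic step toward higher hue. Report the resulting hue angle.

split-comp 24° ↑ +204°: 34 + 204 = 238°
square ↓ −90°: 238 − 90 = 148°
triadic ↑ +120°: 148 + 120 = 268°
square ↑ +90°: 268 + 90 = 358°

358°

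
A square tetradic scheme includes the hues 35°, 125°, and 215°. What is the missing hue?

305°

A square tetradic scheme places four hues every 90°.
The full set through 35° is {35°, 125°, 215°, 305°}.
Given {35°, 125°, 215°}, the missing hue is 305°.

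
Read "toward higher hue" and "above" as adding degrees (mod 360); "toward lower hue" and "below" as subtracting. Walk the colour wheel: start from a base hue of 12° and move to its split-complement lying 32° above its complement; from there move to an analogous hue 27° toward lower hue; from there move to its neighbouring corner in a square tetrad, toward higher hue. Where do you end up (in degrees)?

split-comp 32° ↑ +212°: 12 + 212 = 224°
analog 27° ↓ −27°: 224 − 27 = 197°
square ↑ +90°: 197 + 90 = 287°

287°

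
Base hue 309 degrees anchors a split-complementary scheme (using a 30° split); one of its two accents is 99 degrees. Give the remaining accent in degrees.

159°

Split-complementary hues sit 30° either side of the complement.
Complement of the base 309°: 309 + 180 = 489 → 489 − 360 = 129°
The given accent 99° is 30° one side of 129°; the other accent sits 30° the other side: 129 + 30 = 159°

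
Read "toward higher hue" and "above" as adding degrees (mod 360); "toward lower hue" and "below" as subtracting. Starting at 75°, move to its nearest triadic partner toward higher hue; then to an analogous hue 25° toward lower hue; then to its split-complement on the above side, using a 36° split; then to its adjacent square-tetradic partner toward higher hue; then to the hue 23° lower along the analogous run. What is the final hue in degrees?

93°

triadic ↑ +120°: 75 + 120 = 195°
analog 25° ↓ −25°: 195 − 25 = 170°
split-comp 36° ↑ +216°: 170 + 216 = 386 → 386 − 360 = 26°
square ↑ +90°: 26 + 90 = 116°
analog 23° ↓ −23°: 116 − 23 = 93°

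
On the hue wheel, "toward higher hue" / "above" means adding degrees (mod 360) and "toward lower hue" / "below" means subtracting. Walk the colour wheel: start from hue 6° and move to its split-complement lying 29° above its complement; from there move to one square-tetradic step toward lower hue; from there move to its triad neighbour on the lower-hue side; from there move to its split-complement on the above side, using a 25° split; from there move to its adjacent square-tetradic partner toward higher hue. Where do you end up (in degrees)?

6 + 209 = 215°   (split-comp 29° ↑)
215 − 90 = 125°   (square ↓)
125 − 120 = 5°   (triadic ↓)
5 + 205 = 210°   (split-comp 25° ↑)
210 + 90 = 300°   (square ↑)

300°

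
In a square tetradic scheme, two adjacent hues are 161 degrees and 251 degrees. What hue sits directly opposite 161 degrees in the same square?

341°

A square tetradic scheme places four hues 90° apart; opposite corners are 180° apart.
161 + 180 = 341°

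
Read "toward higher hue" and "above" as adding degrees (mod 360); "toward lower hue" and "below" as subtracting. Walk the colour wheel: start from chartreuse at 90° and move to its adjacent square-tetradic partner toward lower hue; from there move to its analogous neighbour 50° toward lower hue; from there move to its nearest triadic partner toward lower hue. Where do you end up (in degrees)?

−90° (square ↓): 90 − 90 = 0°
−50° (analog 50° ↓): 0 − 50 = -50 → -50 + 360 = 310°
−120° (triadic ↓): 310 − 120 = 190°

190°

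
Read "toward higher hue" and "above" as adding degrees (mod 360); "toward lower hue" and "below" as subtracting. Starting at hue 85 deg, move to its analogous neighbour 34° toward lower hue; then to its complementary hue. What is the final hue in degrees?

analog 34° ↓ −34°: 85 − 34 = 51°
complement +180°: 51 + 180 = 231°

231°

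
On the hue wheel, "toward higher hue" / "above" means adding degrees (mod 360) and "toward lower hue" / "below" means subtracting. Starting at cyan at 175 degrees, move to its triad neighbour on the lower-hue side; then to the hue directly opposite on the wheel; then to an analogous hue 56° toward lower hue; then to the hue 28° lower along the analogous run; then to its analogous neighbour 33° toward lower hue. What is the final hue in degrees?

triadic ↓ −120°: 175 − 120 = 55°
complement +180°: 55 + 180 = 235°
analog 56° ↓ −56°: 235 − 56 = 179°
analog 28° ↓ −28°: 179 − 28 = 151°
analog 33° ↓ −33°: 151 − 33 = 118°

118°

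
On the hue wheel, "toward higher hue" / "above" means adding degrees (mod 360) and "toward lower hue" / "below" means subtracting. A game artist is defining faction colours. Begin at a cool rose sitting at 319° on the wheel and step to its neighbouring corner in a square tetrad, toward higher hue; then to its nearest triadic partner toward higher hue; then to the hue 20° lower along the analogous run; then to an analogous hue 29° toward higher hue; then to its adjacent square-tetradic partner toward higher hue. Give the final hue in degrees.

268°

319 + 90 = 409 → 409 − 360 = 49°   (square ↑)
49 + 120 = 169°   (triadic ↑)
169 − 20 = 149°   (analog 20° ↓)
149 + 29 = 178°   (analog 29° ↑)
178 + 90 = 268°   (square ↑)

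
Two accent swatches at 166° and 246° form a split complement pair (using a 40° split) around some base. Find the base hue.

26°

The accents sit 40° either side of the complement, so the complement is their short-arc midpoint on the wheel.
Short-arc midpoint of 166° and 246°: 206°.
Base is 180° from the complement: 206 − 180 = 26°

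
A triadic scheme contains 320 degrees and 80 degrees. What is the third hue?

A triad spaces three hues 120° apart.
The full set is {80°, 200°, 320°}.

200°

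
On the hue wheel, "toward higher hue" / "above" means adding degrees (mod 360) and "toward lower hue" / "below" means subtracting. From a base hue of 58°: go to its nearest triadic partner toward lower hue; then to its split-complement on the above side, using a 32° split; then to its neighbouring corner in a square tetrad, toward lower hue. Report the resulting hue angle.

60°

58 − 120 = -62 → -62 + 360 = 298°   (triadic ↓)
298 + 212 = 510 → 510 − 360 = 150°   (split-comp 32° ↑)
150 − 90 = 60°   (square ↓)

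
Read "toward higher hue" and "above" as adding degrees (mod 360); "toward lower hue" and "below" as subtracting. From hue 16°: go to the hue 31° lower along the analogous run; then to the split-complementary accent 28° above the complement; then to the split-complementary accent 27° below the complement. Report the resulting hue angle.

16 − 31 = -15 → -15 + 360 = 345°   (analog 31° ↓)
345 + 208 = 553 → 553 − 360 = 193°   (split-comp 28° ↑)
193 + 153 = 346°   (split-comp 27° ↓)

346°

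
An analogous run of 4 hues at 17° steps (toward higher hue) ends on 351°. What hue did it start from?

300°

3 steps of 17° (toward higher hue) give a net shift of +51°.
Start = end − shift: 351 − 51 = 300°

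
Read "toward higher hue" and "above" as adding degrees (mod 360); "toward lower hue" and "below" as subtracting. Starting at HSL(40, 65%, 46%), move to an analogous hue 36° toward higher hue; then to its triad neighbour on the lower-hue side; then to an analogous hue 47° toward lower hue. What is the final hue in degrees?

269°

40 + 36 = 76°   (analog 36° ↑)
76 − 120 = -44 → -44 + 360 = 316°   (triadic ↓)
316 − 47 = 269°   (analog 47° ↓)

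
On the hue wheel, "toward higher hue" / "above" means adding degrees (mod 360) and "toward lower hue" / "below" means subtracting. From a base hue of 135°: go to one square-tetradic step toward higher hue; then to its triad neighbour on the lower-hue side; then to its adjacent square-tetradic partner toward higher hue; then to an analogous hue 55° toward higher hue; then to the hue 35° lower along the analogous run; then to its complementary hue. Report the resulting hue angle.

35°

135 + 90 = 225°   (square ↑)
225 − 120 = 105°   (triadic ↓)
105 + 90 = 195°   (square ↑)
195 + 55 = 250°   (analog 55° ↑)
250 − 35 = 215°   (analog 35° ↓)
215 + 180 = 395 → 395 − 360 = 35°   (complement)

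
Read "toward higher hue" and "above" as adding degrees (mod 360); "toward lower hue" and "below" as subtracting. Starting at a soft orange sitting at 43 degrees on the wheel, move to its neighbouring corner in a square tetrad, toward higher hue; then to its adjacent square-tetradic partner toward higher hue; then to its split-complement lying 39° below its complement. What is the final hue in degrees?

4°

43 + 90 = 133°   (square ↑)
133 + 90 = 223°   (square ↑)
223 + 141 = 364 → 364 − 360 = 4°   (split-comp 39° ↓)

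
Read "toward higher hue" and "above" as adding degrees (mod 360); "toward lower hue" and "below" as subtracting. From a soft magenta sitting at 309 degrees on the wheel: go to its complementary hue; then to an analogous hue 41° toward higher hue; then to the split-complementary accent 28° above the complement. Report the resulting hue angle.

309 + 180 = 489 → 489 − 360 = 129°   (complement)
129 + 41 = 170°   (analog 41° ↑)
170 + 208 = 378 → 378 − 360 = 18°   (split-comp 28° ↑)

18°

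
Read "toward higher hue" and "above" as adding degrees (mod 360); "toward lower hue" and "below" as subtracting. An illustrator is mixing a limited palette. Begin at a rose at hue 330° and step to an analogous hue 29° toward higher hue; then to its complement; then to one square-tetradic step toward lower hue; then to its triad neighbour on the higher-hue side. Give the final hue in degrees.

209°

330 + 29 = 359°   (analog 29° ↑)
359 + 180 = 539 → 539 − 360 = 179°   (complement)
179 − 90 = 89°   (square ↓)
89 + 120 = 209°   (triadic ↑)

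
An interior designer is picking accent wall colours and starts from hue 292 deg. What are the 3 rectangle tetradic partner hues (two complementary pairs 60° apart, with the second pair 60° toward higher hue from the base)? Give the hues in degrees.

352°, 112° and 172°

A rectangular tetradic uses two complementary pairs 60° apart: offsets 0°, 60°, 180°, 240°.
292 + 60 = 352°
292 + 180 = 472 → 472 − 360 = 112°
292 + 240 = 532 → 532 − 360 = 172°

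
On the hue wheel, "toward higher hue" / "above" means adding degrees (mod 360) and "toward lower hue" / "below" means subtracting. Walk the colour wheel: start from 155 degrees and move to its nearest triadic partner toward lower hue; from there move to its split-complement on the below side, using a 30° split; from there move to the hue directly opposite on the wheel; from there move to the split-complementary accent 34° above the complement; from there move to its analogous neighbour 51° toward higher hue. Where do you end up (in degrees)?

triadic ↓ −120°: 155 − 120 = 35°
split-comp 30° ↓ +150°: 35 + 150 = 185°
complement +180°: 185 + 180 = 365 → 365 − 360 = 5°
split-comp 34° ↑ +214°: 5 + 214 = 219°
analog 51° ↑ +51°: 219 + 51 = 270°

270°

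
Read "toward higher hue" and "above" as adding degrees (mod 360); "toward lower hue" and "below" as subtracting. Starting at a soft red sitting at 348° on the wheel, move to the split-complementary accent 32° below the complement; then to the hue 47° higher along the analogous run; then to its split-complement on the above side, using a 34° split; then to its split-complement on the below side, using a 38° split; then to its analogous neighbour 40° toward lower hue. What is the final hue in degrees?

split-comp 32° ↓ +148°: 348 + 148 = 496 → 496 − 360 = 136°
analog 47° ↑ +47°: 136 + 47 = 183°
split-comp 34° ↑ +214°: 183 + 214 = 397 → 397 − 360 = 37°
split-comp 38° ↓ +142°: 37 + 142 = 179°
analog 40° ↓ −40°: 179 − 40 = 139°

139°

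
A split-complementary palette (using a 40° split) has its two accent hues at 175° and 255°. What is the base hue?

The accents sit 40° either side of the complement, so the complement is their short-arc midpoint on the wheel.
Short-arc midpoint of 175° and 255°: 215°.
Base is 180° from the complement: 215 − 180 = 35°

35°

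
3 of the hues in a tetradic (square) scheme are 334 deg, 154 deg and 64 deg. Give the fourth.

A square tetradic scheme places four hues every 90°.
The full set through 64° is {64°, 154°, 244°, 334°}.
Given {64°, 154°, 334°}, the missing hue is 244°.

244°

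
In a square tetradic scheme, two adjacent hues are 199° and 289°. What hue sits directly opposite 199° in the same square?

19°

A square tetradic scheme places four hues 90° apart; opposite corners are 180° apart.
199 + 180 = 379 → 379 − 360 = 19°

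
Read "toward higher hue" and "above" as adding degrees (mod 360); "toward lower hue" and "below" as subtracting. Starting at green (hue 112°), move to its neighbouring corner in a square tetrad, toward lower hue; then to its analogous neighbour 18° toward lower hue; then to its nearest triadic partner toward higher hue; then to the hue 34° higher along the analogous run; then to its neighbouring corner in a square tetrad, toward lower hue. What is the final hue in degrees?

−90° (square ↓): 112 − 90 = 22°
−18° (analog 18° ↓): 22 − 18 = 4°
+120° (triadic ↑): 4 + 120 = 124°
+34° (analog 34° ↑): 124 + 34 = 158°
−90° (square ↓): 158 − 90 = 68°

68°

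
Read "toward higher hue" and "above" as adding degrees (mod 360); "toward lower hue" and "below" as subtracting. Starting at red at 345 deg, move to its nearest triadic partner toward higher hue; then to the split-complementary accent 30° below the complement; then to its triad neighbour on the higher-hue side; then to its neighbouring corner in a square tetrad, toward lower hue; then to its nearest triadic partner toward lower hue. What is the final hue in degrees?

345 + 120 = 465 → 465 − 360 = 105°   (triadic ↑)
105 + 150 = 255°   (split-comp 30° ↓)
255 + 120 = 375 → 375 − 360 = 15°   (triadic ↑)
15 − 90 = -75 → -75 + 360 = 285°   (square ↓)
285 − 120 = 165°   (triadic ↓)

165°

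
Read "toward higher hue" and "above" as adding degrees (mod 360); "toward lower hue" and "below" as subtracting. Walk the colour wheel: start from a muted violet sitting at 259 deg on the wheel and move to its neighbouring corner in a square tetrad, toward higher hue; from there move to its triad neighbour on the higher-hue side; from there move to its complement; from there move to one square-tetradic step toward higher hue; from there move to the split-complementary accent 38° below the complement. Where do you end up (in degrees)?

259 + 90 = 349°   (square ↑)
349 + 120 = 469 → 469 − 360 = 109°   (triadic ↑)
109 + 180 = 289°   (complement)
289 + 90 = 379 → 379 − 360 = 19°   (square ↑)
19 + 142 = 161°   (split-comp 38° ↓)

161°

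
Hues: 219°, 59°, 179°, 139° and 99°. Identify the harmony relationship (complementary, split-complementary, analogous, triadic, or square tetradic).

analogous

Sort the hues: 59°, 99°, 139°, 179°, 219°.
Successive gaps around the wheel: 40°, 40°, 40°, 40°, 200°.
A run of hues at equal small steps (40°) with one large closing gap is an analogous group.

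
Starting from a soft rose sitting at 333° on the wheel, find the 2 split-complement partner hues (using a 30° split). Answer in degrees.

123° and 183°

Split-complementary hues sit 30° either side of the complement.
Complement of 333°: 333 + 180 = 513 → 513 − 360 = 153°
153 − 30 = 123°
153 + 30 = 183°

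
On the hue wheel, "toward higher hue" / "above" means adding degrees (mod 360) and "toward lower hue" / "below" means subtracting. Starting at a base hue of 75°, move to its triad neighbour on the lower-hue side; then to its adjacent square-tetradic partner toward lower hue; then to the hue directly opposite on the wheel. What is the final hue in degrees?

45°

75 − 120 = -45 → -45 + 360 = 315°   (triadic ↓)
315 − 90 = 225°   (square ↓)
225 + 180 = 405 → 405 − 360 = 45°   (complement)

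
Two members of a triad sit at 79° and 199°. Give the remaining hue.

A triad spaces three hues 120° apart.
The full set is {79°, 199°, 319°}.

319°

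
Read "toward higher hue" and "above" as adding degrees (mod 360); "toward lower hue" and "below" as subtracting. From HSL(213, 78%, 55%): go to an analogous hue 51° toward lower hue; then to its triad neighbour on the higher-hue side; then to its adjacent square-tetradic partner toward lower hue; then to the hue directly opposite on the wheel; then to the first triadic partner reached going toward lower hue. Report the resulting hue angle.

252°

analog 51° ↓ −51°: 213 − 51 = 162°
triadic ↑ +120°: 162 + 120 = 282°
square ↓ −90°: 282 − 90 = 192°
complement +180°: 192 + 180 = 372 → 372 − 360 = 12°
triadic ↓ −120°: 12 − 120 = -108 → -108 + 360 = 252°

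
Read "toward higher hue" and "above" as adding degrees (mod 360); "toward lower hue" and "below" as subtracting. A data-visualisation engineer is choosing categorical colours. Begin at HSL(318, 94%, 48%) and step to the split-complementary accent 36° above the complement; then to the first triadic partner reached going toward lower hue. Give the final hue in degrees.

+216° (split-comp 36° ↑): 318 + 216 = 534 → 534 − 360 = 174°
−120° (triadic ↓): 174 − 120 = 54°

54°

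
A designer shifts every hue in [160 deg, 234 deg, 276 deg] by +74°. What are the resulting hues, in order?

234°, 308°, 350°

160 + 74 = 234°
234 + 74 = 308°
276 + 74 = 350°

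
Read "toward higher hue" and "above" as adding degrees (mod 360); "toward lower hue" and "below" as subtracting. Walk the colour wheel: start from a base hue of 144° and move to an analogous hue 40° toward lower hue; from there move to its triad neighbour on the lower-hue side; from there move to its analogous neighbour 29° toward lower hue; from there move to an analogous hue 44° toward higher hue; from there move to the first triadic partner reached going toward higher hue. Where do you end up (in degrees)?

119°

−40° (analog 40° ↓): 144 − 40 = 104°
−120° (triadic ↓): 104 − 120 = -16 → -16 + 360 = 344°
−29° (analog 29° ↓): 344 − 29 = 315°
+44° (analog 44° ↑): 315 + 44 = 359°
+120° (triadic ↑): 359 + 120 = 479 → 479 − 360 = 119°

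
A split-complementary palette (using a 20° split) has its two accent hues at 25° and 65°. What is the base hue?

The accents sit 20° either side of the complement, so the complement is their short-arc midpoint on the wheel.
Short-arc midpoint of 25° and 65°: 45°.
Base is 180° from the complement: 45 − 180 = -135 → -135 + 360 = 225°

225°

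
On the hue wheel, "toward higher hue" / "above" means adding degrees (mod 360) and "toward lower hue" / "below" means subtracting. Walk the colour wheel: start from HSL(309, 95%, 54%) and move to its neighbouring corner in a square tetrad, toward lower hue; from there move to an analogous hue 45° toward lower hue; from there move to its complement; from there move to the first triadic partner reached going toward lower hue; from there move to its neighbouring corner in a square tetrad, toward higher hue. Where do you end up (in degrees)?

−90° (square ↓): 309 − 90 = 219°
−45° (analog 45° ↓): 219 − 45 = 174°
+180° (complement): 174 + 180 = 354°
−120° (triadic ↓): 354 − 120 = 234°
+90° (square ↑): 234 + 90 = 324°

324°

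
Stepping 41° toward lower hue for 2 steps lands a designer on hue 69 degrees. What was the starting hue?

151°

2 steps of 41° (toward lower hue) give a net shift of −82°.
Start = end − shift: 69 + 82 = 151°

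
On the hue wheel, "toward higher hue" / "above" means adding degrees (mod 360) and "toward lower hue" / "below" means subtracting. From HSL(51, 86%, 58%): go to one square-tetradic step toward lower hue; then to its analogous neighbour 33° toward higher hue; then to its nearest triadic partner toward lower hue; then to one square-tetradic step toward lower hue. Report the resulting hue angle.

square ↓ −90°: 51 − 90 = -39 → -39 + 360 = 321°
analog 33° ↑ +33°: 321 + 33 = 354°
triadic ↓ −120°: 354 − 120 = 234°
square ↓ −90°: 234 − 90 = 144°

144°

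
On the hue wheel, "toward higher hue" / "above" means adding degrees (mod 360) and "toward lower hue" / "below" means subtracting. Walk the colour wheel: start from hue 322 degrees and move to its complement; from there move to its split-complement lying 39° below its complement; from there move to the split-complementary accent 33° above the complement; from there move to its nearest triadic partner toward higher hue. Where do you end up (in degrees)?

256°

+180° (complement): 322 + 180 = 502 → 502 − 360 = 142°
+141° (split-comp 39° ↓): 142 + 141 = 283°
+213° (split-comp 33° ↑): 283 + 213 = 496 → 496 − 360 = 136°
+120° (triadic ↑): 136 + 120 = 256°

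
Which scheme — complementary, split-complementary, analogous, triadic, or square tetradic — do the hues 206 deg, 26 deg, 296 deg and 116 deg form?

square tetradic

Sort the hues: 26°, 116°, 206°, 296°.
Successive gaps around the wheel: 90°, 90°, 90°, 90°.
Four hues every 90° form a square tetradic scheme.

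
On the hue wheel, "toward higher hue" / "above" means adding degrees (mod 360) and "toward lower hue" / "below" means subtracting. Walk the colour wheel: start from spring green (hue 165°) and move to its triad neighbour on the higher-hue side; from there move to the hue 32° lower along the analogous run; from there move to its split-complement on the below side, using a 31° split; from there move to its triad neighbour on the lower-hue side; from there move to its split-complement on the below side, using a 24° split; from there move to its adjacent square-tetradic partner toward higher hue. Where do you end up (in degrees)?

165 + 120 = 285°   (triadic ↑)
285 − 32 = 253°   (analog 32° ↓)
253 + 149 = 402 → 402 − 360 = 42°   (split-comp 31° ↓)
42 − 120 = -78 → -78 + 360 = 282°   (triadic ↓)
282 + 156 = 438 → 438 − 360 = 78°   (split-comp 24° ↓)
78 + 90 = 168°   (square ↑)

168°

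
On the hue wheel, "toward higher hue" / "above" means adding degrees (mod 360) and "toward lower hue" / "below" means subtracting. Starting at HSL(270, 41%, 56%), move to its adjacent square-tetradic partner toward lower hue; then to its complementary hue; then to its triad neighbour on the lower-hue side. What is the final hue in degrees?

240°

270 − 90 = 180°   (square ↓)
180 + 180 = 360 → 360 − 360 = 0°   (complement)
0 − 120 = -120 → -120 + 360 = 240°   (triadic ↓)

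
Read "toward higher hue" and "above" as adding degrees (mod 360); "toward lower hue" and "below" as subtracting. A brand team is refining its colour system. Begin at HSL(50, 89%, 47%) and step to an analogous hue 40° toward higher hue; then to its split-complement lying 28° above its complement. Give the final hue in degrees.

50 + 40 = 90°   (analog 40° ↑)
90 + 208 = 298°   (split-comp 28° ↑)

298°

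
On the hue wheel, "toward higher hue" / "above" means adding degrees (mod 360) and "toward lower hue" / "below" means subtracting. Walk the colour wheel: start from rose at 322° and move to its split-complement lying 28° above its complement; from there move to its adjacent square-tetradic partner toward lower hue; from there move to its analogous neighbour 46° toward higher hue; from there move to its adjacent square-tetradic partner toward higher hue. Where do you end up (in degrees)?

216°

+208° (split-comp 28° ↑): 322 + 208 = 530 → 530 − 360 = 170°
−90° (square ↓): 170 − 90 = 80°
+46° (analog 46° ↑): 80 + 46 = 126°
+90° (square ↑): 126 + 90 = 216°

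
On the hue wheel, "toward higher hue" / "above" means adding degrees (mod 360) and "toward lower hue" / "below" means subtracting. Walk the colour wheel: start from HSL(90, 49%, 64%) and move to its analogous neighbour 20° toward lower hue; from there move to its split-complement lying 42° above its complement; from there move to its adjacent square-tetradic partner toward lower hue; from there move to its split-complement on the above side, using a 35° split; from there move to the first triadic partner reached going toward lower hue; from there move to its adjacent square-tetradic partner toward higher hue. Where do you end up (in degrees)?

27°

−20° (analog 20° ↓): 90 − 20 = 70°
+222° (split-comp 42° ↑): 70 + 222 = 292°
−90° (square ↓): 292 − 90 = 202°
+215° (split-comp 35° ↑): 202 + 215 = 417 → 417 − 360 = 57°
−120° (triadic ↓): 57 − 120 = -63 → -63 + 360 = 297°
+90° (square ↑): 297 + 90 = 387 → 387 − 360 = 27°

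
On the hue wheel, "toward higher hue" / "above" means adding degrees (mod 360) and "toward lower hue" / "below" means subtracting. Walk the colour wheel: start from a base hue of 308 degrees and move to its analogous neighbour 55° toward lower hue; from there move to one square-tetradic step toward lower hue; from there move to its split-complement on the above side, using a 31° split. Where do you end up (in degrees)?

−55° (analog 55° ↓): 308 − 55 = 253°
−90° (square ↓): 253 − 90 = 163°
+211° (split-comp 31° ↑): 163 + 211 = 374 → 374 − 360 = 14°

14°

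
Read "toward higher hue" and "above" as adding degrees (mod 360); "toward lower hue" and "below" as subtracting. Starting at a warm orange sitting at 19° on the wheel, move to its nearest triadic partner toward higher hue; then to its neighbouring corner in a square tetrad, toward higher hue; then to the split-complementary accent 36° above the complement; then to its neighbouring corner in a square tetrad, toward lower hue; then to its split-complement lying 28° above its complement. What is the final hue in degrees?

triadic ↑ +120°: 19 + 120 = 139°
square ↑ +90°: 139 + 90 = 229°
split-comp 36° ↑ +216°: 229 + 216 = 445 → 445 − 360 = 85°
square ↓ −90°: 85 − 90 = -5 → -5 + 360 = 355°
split-comp 28° ↑ +208°: 355 + 208 = 563 → 563 − 360 = 203°

203°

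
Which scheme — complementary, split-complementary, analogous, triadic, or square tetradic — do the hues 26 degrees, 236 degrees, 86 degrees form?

split-complementary

Sort the hues: 26°, 86°, 236°.
Successive gaps around the wheel: 60°, 150°, 150°.
Two 150° gaps and one 60° gap — a base hue opposite a pair of accents 30° either side of its complement — is the split-complementary pattern.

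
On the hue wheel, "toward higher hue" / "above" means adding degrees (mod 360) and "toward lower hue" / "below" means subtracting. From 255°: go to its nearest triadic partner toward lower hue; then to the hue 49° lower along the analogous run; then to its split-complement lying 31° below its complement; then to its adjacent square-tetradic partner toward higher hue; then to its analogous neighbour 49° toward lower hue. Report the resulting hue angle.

276°

triadic ↓ −120°: 255 − 120 = 135°
analog 49° ↓ −49°: 135 − 49 = 86°
split-comp 31° ↓ +149°: 86 + 149 = 235°
square ↑ +90°: 235 + 90 = 325°
analog 49° ↓ −49°: 325 − 49 = 276°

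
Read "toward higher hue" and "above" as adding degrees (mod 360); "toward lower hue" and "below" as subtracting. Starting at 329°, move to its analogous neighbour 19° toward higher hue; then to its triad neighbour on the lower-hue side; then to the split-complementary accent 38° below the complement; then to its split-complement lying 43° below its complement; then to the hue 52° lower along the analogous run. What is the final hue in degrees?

95°

329 + 19 = 348°   (analog 19° ↑)
348 − 120 = 228°   (triadic ↓)
228 + 142 = 370 → 370 − 360 = 10°   (split-comp 38° ↓)
10 + 137 = 147°   (split-comp 43° ↓)
147 − 52 = 95°   (analog 52° ↓)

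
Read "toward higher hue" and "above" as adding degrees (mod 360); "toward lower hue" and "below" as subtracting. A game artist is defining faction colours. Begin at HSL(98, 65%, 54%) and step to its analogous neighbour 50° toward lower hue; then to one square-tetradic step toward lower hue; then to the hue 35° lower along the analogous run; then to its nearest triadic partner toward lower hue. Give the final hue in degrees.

163°

−50° (analog 50° ↓): 98 − 50 = 48°
−90° (square ↓): 48 − 90 = -42 → -42 + 360 = 318°
−35° (analog 35° ↓): 318 − 35 = 283°
−120° (triadic ↓): 283 − 120 = 163°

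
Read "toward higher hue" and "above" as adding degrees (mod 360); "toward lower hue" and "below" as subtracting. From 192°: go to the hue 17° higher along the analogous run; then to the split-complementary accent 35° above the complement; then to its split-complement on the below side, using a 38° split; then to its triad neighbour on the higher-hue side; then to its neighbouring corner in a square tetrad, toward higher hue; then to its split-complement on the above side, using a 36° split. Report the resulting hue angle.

analog 17° ↑ +17°: 192 + 17 = 209°
split-comp 35° ↑ +215°: 209 + 215 = 424 → 424 − 360 = 64°
split-comp 38° ↓ +142°: 64 + 142 = 206°
triadic ↑ +120°: 206 + 120 = 326°
square ↑ +90°: 326 + 90 = 416 → 416 − 360 = 56°
split-comp 36° ↑ +216°: 56 + 216 = 272°

272°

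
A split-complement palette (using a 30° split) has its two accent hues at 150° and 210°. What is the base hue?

The accents sit 30° either side of the complement, so the complement is their short-arc midpoint on the wheel.
Short-arc midpoint of 150° and 210°: 180°.
Base is 180° from the complement: 180 − 180 = 0°

0°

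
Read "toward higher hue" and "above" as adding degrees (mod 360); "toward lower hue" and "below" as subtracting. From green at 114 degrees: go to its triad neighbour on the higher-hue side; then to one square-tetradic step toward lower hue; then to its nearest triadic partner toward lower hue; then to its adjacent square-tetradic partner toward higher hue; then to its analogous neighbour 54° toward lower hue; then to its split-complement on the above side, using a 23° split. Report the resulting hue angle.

triadic ↑ +120°: 114 + 120 = 234°
square ↓ −90°: 234 − 90 = 144°
triadic ↓ −120°: 144 − 120 = 24°
square ↑ +90°: 24 + 90 = 114°
analog 54° ↓ −54°: 114 − 54 = 60°
split-comp 23° ↑ +203°: 60 + 203 = 263°

263°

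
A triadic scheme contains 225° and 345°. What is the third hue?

105°

A triad spaces three hues 120° apart.
The full set is {105°, 225°, 345°}.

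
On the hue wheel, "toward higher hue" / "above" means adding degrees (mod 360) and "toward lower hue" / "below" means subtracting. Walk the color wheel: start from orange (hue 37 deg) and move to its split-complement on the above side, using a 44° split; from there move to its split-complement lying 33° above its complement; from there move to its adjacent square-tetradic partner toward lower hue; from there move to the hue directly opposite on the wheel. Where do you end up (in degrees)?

split-comp 44° ↑ +224°: 37 + 224 = 261°
split-comp 33° ↑ +213°: 261 + 213 = 474 → 474 − 360 = 114°
square ↓ −90°: 114 − 90 = 24°
complement +180°: 24 + 180 = 204°

204°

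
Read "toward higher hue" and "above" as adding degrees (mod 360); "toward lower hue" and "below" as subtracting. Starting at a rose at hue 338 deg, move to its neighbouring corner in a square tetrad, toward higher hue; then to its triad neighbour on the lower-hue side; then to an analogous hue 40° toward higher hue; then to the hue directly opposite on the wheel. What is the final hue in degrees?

+90° (square ↑): 338 + 90 = 428 → 428 − 360 = 68°
−120° (triadic ↓): 68 − 120 = -52 → -52 + 360 = 308°
+40° (analog 40° ↑): 308 + 40 = 348°
+180° (complement): 348 + 180 = 528 → 528 − 360 = 168°

168°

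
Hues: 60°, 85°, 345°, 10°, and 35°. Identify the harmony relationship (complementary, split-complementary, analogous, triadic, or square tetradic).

analogous

Sort the hues: 10°, 35°, 60°, 85°, 345°.
Successive gaps around the wheel: 25°, 25°, 25°, 260°, 25°.
A run of hues at equal small steps (25°) with one large closing gap is an analogous group.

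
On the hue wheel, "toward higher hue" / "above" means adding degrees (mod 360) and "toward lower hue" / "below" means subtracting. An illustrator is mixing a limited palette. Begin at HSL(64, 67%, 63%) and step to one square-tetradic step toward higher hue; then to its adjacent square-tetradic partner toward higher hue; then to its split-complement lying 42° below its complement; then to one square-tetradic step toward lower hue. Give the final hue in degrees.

64 + 90 = 154°   (square ↑)
154 + 90 = 244°   (square ↑)
244 + 138 = 382 → 382 − 360 = 22°   (split-comp 42° ↓)
22 − 90 = -68 → -68 + 360 = 292°   (square ↓)

292°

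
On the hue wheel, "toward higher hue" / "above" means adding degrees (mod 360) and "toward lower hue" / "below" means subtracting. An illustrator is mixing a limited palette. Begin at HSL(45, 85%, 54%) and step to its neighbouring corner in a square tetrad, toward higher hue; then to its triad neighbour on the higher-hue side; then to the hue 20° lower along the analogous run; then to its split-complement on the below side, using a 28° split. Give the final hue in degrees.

27°

square ↑ +90°: 45 + 90 = 135°
triadic ↑ +120°: 135 + 120 = 255°
analog 20° ↓ −20°: 255 − 20 = 235°
split-comp 28° ↓ +152°: 235 + 152 = 387 → 387 − 360 = 27°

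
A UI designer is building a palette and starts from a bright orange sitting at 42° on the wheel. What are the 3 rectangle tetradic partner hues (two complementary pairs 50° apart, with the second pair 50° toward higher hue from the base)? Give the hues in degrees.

92°, 222° and 272°

A rectangular tetradic uses two complementary pairs 50° apart: offsets 0°, 50°, 180°, 230°.
42 + 50 = 92°
42 + 180 = 222°
42 + 230 = 272°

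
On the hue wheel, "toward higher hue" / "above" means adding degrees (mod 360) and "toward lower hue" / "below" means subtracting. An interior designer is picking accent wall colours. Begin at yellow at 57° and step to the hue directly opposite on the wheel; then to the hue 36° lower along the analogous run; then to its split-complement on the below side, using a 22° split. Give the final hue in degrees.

359°

complement +180°: 57 + 180 = 237°
analog 36° ↓ −36°: 237 − 36 = 201°
split-comp 22° ↓ +158°: 201 + 158 = 359°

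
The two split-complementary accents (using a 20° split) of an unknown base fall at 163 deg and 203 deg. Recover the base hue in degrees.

3°

The accents sit 20° either side of the complement, so the complement is their short-arc midpoint on the wheel.
Short-arc midpoint of 163° and 203°: 183°.
Base is 180° from the complement: 183 − 180 = 3°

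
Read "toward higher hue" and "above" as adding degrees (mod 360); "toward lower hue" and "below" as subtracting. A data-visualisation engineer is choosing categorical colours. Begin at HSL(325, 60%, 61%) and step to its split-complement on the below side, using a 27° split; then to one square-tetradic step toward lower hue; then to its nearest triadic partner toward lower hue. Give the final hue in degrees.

268°

split-comp 27° ↓ +153°: 325 + 153 = 478 → 478 − 360 = 118°
square ↓ −90°: 118 − 90 = 28°
triadic ↓ −120°: 28 − 120 = -92 → -92 + 360 = 268°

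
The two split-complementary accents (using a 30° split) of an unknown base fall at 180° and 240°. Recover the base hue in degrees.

30°

The accents sit 30° either side of the complement, so the complement is their short-arc midpoint on the wheel.
Short-arc midpoint of 180° and 240°: 210°.
Base is 180° from the complement: 210 − 180 = 30°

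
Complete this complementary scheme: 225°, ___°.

45°

The complement sits 180° across the wheel.
The full set through 225° is {45°, 225°}.
Given {225°}, the missing hue is 45°.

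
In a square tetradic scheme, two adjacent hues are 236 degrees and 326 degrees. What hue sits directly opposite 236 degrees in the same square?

A square tetradic scheme places four hues 90° apart; opposite corners are 180° apart.
236 + 180 = 416 → 416 − 360 = 56°

56°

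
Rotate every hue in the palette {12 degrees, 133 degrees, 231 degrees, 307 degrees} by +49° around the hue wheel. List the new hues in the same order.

12 + 49 = 61°
133 + 49 = 182°
231 + 49 = 280°
307 + 49 = 356°

61°, 182°, 280°, 356°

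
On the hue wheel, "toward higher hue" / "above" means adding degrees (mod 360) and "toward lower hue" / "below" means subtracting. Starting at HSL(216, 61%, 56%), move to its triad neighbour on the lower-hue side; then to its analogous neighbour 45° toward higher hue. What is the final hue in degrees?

216 − 120 = 96°   (triadic ↓)
96 + 45 = 141°   (analog 45° ↑)

141°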